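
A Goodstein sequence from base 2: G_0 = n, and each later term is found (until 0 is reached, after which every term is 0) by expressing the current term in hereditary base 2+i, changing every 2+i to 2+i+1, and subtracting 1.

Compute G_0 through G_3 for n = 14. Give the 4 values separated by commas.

14, 110, 1281, 18750

[0] 14 ≡ 2^(2 + 1) + 2^2 + 2 (base 2). Lift 3: 111. −1: 110.
[1] 110 ≡ 3^(3 + 1) + 3^3 + 2 (base 3). Lift 4: 1282. −1: 1281.
[2] 1281 ≡ 4^(4 + 1) + 4^4 + 1 (base 4). Lift 5: 18751. −1: 18750.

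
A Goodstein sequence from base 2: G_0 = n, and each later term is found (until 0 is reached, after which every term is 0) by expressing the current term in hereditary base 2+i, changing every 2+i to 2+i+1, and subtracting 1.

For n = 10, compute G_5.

G_0=10  [base 2] 2^(2 + 1) + 2  →[2↦3]→  3^(3 + 1) + 3 = 84  −1 ⇒ G_1=83
G_1=83  [base 3] 3^(3 + 1) + 2  →[3↦4]→  4^(4 + 1) + 2 = 1026  −1 ⇒ G_2=1025
G_2=1025  [base 4] 4^(4 + 1) + 1  →[4↦5]→  5^(5 + 1) + 1 = 15626  −1 ⇒ G_3=15625
G_3=15625  [base 5] 5^(5 + 1)  →[5↦6]→  6^(6 + 1) = 279936  −1 ⇒ G_4=279935
G_4=279935  [base 6] 5·6^6 + 5·6^5 + 5·6^4 + 5·6^3 + 5·6^2 + 5·6 + 5  →[6↦7]→  5·7^7 + 5·7^5 + 5·7^4 + 5·7^3 + 5·7^2 + 5·7 + 5 = 4215755  −1 ⇒ G_5=4215754
G_5=4215754  [base 7] 5·7^7 + 5·7^5 + 5·7^4 + 5·7^3 + 5·7^2 + 5·7 + 4  →[7↦8]→  5·8^8 + 5·8^5 + 5·8^4 + 5·8^3 + 5·8^2 + 5·8 + 4 = 84073324  −1 ⇒ G_6=84073323

4215754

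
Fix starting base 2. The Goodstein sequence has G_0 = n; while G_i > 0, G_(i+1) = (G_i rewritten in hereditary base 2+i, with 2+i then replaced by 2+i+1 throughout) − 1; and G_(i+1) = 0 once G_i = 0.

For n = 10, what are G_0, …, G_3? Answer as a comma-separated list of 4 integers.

10, 83, 1025, 15625

G_0 = 10. HB_2(10) = 2^(2 + 1) + 2. Bump = 84. G_1 = 83.
G_1 = 83. HB_3(83) = 3^(3 + 1) + 2. Bump = 1026. G_2 = 1025.
G_2 = 1025. HB_4(1025) = 4^(4 + 1) + 1. Bump = 15626. G_3 = 15625.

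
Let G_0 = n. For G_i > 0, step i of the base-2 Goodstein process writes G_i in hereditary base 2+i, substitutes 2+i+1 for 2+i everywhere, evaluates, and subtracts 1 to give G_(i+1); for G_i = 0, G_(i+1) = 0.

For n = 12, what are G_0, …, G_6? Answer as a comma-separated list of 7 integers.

G_0=12  [base 2] 2^(2 + 1) + 2^2  →[2↦3]→  3^(3 + 1) + 3^3 = 108  −1 ⇒ G_1=107
G_1=107  [base 3] 3^(3 + 1) + 2·3^2 + 2·3 + 2  →[3↦4]→  4^(4 + 1) + 2·4^2 + 2·4 + 2 = 1066  −1 ⇒ G_2=1065
G_2=1065  [base 4] 4^(4 + 1) + 2·4^2 + 2·4 + 1  →[4↦5]→  5^(5 + 1) + 2·5^2 + 2·5 + 1 = 15686  −1 ⇒ G_3=15685
G_3=15685  [base 5] 5^(5 + 1) + 2·5^2 + 2·5  →[5↦6]→  6^(6 + 1) + 2·6^2 + 2·6 = 280020  −1 ⇒ G_4=280019
G_4=280019  [base 6] 6^(6 + 1) + 2·6^2 + 6 + 5  →[6↦7]→  7^(7 + 1) + 2·7^2 + 7 + 5 = 5764911  −1 ⇒ G_5=5764910
G_5=5764910  [base 7] 7^(7 + 1) + 2·7^2 + 7 + 4  →[7↦8]→  8^(8 + 1) + 2·8^2 + 8 + 4 = 134217868  −1 ⇒ G_6=134217867

12, 107, 1065, 15685, 280019, 5764910, 134217867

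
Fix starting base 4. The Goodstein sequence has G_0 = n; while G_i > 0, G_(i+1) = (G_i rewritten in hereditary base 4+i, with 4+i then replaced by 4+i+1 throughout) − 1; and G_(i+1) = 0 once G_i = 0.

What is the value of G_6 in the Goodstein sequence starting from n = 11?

i=0: 11 = 2·4 + 3 (b=4); 4→5: 2·5 + 3 = 13; 13−1 = 12
i=1: 12 = 2·5 + 2 (b=5); 5→6: 2·6 + 2 = 14; 14−1 = 13
i=2: 13 = 2·6 + 1 (b=6); 6→7: 2·7 + 1 = 15; 15−1 = 14
i=3: 14 = 2·7 (b=7); 7→8: 2·8 = 16; 16−1 = 15
i=4: 15 = 8 + 7 (b=8); 8→9: 9 + 7 = 16; 16−1 = 15
i=5: 15 = 9 + 6 (b=9); 9→10: 10 + 6 = 16; 16−1 = 15
i=6: 15 = 10 + 5 (b=10); 10→11: 11 + 5 = 16; 16−1 = 15

15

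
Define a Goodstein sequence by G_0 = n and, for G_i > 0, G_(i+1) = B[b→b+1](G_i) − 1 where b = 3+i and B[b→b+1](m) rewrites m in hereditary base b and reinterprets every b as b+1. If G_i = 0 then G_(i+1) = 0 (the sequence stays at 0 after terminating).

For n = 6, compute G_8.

4

(0) 6|_3 = 2·3 ↦ 2·4|_4 = 8 ⇒ 7
(1) 7|_4 = 4 + 3 ↦ 5 + 3|_5 = 8 ⇒ 7
(2) 7|_5 = 5 + 2 ↦ 6 + 2|_6 = 8 ⇒ 7
(3) 7|_6 = 6 + 1 ↦ 7 + 1|_7 = 8 ⇒ 7
(4) 7|_7 = 7 ↦ 8|_8 = 8 ⇒ 7
(5) 7|_8 = 7 ↦ 7|_9 = 7 ⇒ 6
(6) 6|_9 = 6 ↦ 6|_10 = 6 ⇒ 5
(7) 5|_10 = 5 ↦ 5|_11 = 5 ⇒ 4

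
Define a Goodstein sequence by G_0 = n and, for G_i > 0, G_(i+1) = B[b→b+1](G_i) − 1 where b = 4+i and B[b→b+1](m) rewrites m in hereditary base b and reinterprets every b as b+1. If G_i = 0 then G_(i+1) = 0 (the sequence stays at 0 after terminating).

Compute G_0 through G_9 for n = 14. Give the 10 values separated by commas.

14, 16, 18, 20, 21, 22, 23, 24, 25, 26

[0] 14 ≡ 3·4 + 2 (base 4). Lift 5: 17. −1: 16.
[1] 16 ≡ 3·5 + 1 (base 5). Lift 6: 19. −1: 18.
[2] 18 ≡ 3·6 (base 6). Lift 7: 21. −1: 20.
[3] 20 ≡ 2·7 + 6 (base 7). Lift 8: 22. −1: 21.
[4] 21 ≡ 2·8 + 5 (base 8). Lift 9: 23. −1: 22.
[5] 22 ≡ 2·9 + 4 (base 9). Lift 10: 24. −1: 23.
[6] 23 ≡ 2·10 + 3 (base 10). Lift 11: 25. −1: 24.
[7] 24 ≡ 2·11 + 2 (base 11). Lift 12: 26. −1: 25.
[8] 25 ≡ 2·12 + 1 (base 12). Lift 13: 27. −1: 26.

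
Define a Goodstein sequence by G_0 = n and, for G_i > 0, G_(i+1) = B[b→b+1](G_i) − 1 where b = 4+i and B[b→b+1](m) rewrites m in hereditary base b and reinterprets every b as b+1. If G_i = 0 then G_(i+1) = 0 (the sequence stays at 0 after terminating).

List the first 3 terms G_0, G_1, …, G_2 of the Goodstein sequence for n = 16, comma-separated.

16, 24, 27

G_0 = 16. HB_4(16) = 4^2. Bump = 25. G_1 = 24.
G_1 = 24. HB_5(24) = 4·5 + 4. Bump = 28. G_2 = 27.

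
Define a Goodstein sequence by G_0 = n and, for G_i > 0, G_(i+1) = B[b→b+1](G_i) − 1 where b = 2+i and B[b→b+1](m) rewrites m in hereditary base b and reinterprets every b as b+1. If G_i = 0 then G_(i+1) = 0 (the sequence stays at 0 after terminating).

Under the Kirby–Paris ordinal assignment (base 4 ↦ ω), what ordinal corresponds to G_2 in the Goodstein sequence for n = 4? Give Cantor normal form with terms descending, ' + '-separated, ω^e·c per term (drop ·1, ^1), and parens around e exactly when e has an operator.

G_0=4  [base 2] 2^2  →[2↦3]→  3^3 = 27  −1 ⇒ G_1=26
G_1=26  [base 3] 2·3^2 + 2·3 + 2  →[3↦4]→  2·4^2 + 2·4 + 2 = 42  −1 ⇒ G_2=41
G_2=41  [base 4] 2·4^2 + 2·4 + 1  →[4↦5]→  2·5^2 + 2·5 + 1 = 61  −1 ⇒ G_3=60

ω^2·2 + ω·2 + 1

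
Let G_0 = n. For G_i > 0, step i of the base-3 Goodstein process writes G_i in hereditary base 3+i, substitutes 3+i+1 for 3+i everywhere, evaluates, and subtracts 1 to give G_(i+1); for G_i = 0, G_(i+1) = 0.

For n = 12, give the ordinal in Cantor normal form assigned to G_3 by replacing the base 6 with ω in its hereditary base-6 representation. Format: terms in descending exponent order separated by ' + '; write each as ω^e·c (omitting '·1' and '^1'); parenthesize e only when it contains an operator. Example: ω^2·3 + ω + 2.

ω^2 + 1

12 —HB3→ 3^2 + 3 —bump→ 4^2 + 4 = 20 —(−1)→ 19
19 —HB4→ 4^2 + 3 —bump→ 5^2 + 3 = 28 —(−1)→ 27
27 —HB5→ 5^2 + 2 —bump→ 6^2 + 2 = 38 —(−1)→ 37
37 —HB6→ 6^2 + 1 —bump→ 7^2 + 1 = 50 —(−1)→ 49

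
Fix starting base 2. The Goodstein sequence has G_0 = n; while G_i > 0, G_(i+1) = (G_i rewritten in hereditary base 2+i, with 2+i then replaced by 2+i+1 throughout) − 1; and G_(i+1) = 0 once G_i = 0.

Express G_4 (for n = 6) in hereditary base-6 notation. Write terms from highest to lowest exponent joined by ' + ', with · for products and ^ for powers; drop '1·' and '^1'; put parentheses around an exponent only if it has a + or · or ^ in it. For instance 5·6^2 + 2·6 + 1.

5·6^5 + 5·6^4 + 5·6^3 + 5·6^2 + 5·6 + 5

step 0: 6 = 2^2 + 2; sub 3 for 2: 3^3 + 3; = 30; G_1 = 30−1 = 29
step 1: 29 = 3^3 + 2; sub 4 for 3: 4^4 + 2; = 258; G_2 = 258−1 = 257
step 2: 257 = 4^4 + 1; sub 5 for 4: 5^5 + 1; = 3126; G_3 = 3126−1 = 3125
step 3: 3125 = 5^5; sub 6 for 5: 6^6; = 46656; G_4 = 46656−1 = 46655
step 4: 46655 = 5·6^5 + 5·6^4 + 5·6^3 + 5·6^2 + 5·6 + 5; sub 7 for 6: 5·7^5 + 5·7^4 + 5·7^3 + 5·7^2 + 5·7 + 5; = 98040; G_5 = 98040−1 = 98039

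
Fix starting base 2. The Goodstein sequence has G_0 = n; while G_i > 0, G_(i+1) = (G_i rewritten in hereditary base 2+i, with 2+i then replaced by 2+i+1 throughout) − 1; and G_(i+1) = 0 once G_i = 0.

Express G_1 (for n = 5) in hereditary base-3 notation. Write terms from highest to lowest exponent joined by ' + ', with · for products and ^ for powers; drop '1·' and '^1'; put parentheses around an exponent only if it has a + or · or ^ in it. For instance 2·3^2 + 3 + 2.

i=0: 5 = 2^2 + 1 (b=2); 2→3: 3^3 + 1 = 28; 28−1 = 27
i=1: 27 = 3^3 (b=3); 3→4: 4^4 = 256; 256−1 = 255

3^3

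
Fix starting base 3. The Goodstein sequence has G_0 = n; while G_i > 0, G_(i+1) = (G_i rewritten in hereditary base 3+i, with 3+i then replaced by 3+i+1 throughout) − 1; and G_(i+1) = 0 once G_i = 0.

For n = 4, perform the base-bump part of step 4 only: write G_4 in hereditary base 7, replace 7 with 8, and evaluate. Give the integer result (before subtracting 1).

(0) 4|_3 = 3 + 1 ↦ 4 + 1|_4 = 5 ⇒ 4
(1) 4|_4 = 4 ↦ 5|_5 = 5 ⇒ 4
(2) 4|_5 = 4 ↦ 4|_6 = 4 ⇒ 3
(3) 3|_6 = 3 ↦ 3|_7 = 3 ⇒ 2

2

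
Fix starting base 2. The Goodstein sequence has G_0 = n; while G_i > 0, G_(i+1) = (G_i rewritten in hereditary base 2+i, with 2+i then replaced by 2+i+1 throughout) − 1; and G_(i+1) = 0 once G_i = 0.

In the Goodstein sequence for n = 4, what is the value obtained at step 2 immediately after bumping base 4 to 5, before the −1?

G_0 = 4. HB_2(4) = 2^2. Bump = 27. G_1 = 26.
G_1 = 26. HB_3(26) = 2·3^2 + 2·3 + 2. Bump = 42. G_2 = 41.
G_2 = 41. HB_4(41) = 2·4^2 + 2·4 + 1. Bump = 61. G_3 = 60.

61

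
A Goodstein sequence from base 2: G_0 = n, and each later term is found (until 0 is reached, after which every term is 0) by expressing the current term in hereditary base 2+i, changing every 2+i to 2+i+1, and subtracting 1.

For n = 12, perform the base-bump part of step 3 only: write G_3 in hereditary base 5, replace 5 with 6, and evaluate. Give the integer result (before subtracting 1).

base 2: 12 = 2^(2 + 1) + 2^2; at 3: 3^(3 + 1) + 3^3 = 108; next = 107
base 3: 107 = 3^(3 + 1) + 2·3^2 + 2·3 + 2; at 4: 4^(4 + 1) + 2·4^2 + 2·4 + 2 = 1066; next = 1065
base 4: 1065 = 4^(4 + 1) + 2·4^2 + 2·4 + 1; at 5: 5^(5 + 1) + 2·5^2 + 2·5 + 1 = 15686; next = 15685
base 5: 15685 = 5^(5 + 1) + 2·5^2 + 2·5; at 6: 6^(6 + 1) + 2·6^2 + 2·6 = 280020; next = 280019

280020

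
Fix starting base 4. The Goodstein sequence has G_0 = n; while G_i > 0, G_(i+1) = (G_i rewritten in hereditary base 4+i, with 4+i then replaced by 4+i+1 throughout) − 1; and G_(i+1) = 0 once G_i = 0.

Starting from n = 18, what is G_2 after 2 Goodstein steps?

[0] 18 ≡ 4^2 + 2 (base 4). Lift 5: 27. −1: 26.
[1] 26 ≡ 5^2 + 1 (base 5). Lift 6: 37. −1: 36.
[2] 36 ≡ 6^2 (base 6). Lift 7: 49. −1: 48.

36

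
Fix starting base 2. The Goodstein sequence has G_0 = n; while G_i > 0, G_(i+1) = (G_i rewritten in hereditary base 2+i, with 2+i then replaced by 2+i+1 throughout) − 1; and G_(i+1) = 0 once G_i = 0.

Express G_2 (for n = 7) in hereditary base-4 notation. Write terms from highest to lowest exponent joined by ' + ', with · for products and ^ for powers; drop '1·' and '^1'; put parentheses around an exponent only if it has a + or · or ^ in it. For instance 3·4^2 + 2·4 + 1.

i=0: 7 = 2^2 + 2 + 1 (b=2); 2→3: 3^3 + 3 + 1 = 31; 31−1 = 30
i=1: 30 = 3^3 + 3 (b=3); 3→4: 4^4 + 4 = 260; 260−1 = 259
i=2: 259 = 4^4 + 3 (b=4); 4→5: 5^5 + 3 = 3128; 3128−1 = 3127

4^4 + 3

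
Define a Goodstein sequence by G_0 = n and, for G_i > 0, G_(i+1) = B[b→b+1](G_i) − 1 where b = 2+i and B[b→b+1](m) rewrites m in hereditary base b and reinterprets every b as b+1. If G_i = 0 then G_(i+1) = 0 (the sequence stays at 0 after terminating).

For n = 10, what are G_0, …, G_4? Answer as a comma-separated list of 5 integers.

(0) 10|_2 = 2^(2 + 1) + 2 ↦ 3^(3 + 1) + 3|_3 = 84 ⇒ 83
(1) 83|_3 = 3^(3 + 1) + 2 ↦ 4^(4 + 1) + 2|_4 = 1026 ⇒ 1025
(2) 1025|_4 = 4^(4 + 1) + 1 ↦ 5^(5 + 1) + 1|_5 = 15626 ⇒ 15625
(3) 15625|_5 = 5^(5 + 1) ↦ 6^(6 + 1)|_6 = 279936 ⇒ 279935

10, 83, 1025, 15625, 279935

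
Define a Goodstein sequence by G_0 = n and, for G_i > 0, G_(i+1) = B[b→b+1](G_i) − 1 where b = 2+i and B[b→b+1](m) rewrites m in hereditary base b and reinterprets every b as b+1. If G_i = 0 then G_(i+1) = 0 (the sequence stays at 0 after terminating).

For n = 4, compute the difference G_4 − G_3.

base 2: 4 = 2^2; at 3: 3^3 = 27; next = 26
base 3: 26 = 2·3^2 + 2·3 + 2; at 4: 2·4^2 + 2·4 + 2 = 42; next = 41
base 4: 41 = 2·4^2 + 2·4 + 1; at 5: 2·5^2 + 2·5 + 1 = 61; next = 60
base 5: 60 = 2·5^2 + 2·5; at 6: 2·6^2 + 2·6 = 84; next = 83

23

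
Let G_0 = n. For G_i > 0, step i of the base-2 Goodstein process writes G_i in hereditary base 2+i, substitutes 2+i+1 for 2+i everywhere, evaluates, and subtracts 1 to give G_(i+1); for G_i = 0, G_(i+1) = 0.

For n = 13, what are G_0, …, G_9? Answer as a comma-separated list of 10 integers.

G_0 = 13. HB_2(13) = 2^(2 + 1) + 2^2 + 1. Bump = 109. G_1 = 108.
G_1 = 108. HB_3(108) = 3^(3 + 1) + 3^3. Bump = 1280. G_2 = 1279.
G_2 = 1279. HB_4(1279) = 4^(4 + 1) + 3·4^3 + 3·4^2 + 3·4 + 3. Bump = 16093. G_3 = 16092.
G_3 = 16092. HB_5(16092) = 5^(5 + 1) + 3·5^3 + 3·5^2 + 3·5 + 2. Bump = 280712. G_4 = 280711.
G_4 = 280711. HB_6(280711) = 6^(6 + 1) + 3·6^3 + 3·6^2 + 3·6 + 1. Bump = 5765999. G_5 = 5765998.
G_5 = 5765998. HB_7(5765998) = 7^(7 + 1) + 3·7^3 + 3·7^2 + 3·7. Bump = 134219480. G_6 = 134219479.
G_6 = 134219479. HB_8(134219479) = 8^(8 + 1) + 3·8^3 + 3·8^2 + 2·8 + 7. Bump = 3486786856. G_7 = 3486786855.
G_7 = 3486786855. HB_9(3486786855) = 9^(9 + 1) + 3·9^3 + 3·9^2 + 2·9 + 6. Bump = 100000003326. G_8 = 100000003325.
G_8 = 100000003325. HB_10(100000003325) = 10^(10 + 1) + 3·10^3 + 3·10^2 + 2·10 + 5. Bump = 3138428381104. G_9 = 3138428381103.

13, 108, 1279, 16092, 280711, 5765998, 134219479, 3486786855, 100000003325, 3138428381103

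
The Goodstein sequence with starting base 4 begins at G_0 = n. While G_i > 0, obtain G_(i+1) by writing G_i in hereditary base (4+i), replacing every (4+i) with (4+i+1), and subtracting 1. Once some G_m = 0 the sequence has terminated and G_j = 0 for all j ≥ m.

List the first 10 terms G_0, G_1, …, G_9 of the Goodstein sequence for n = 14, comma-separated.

(0) 14|_4 = 3·4 + 2 ↦ 3·5 + 2|_5 = 17 ⇒ 16
(1) 16|_5 = 3·5 + 1 ↦ 3·6 + 1|_6 = 19 ⇒ 18
(2) 18|_6 = 3·6 ↦ 3·7|_7 = 21 ⇒ 20
(3) 20|_7 = 2·7 + 6 ↦ 2·8 + 6|_8 = 22 ⇒ 21
(4) 21|_8 = 2·8 + 5 ↦ 2·9 + 5|_9 = 23 ⇒ 22
(5) 22|_9 = 2·9 + 4 ↦ 2·10 + 4|_10 = 24 ⇒ 23
(6) 23|_10 = 2·10 + 3 ↦ 2·11 + 3|_11 = 25 ⇒ 24
(7) 24|_11 = 2·11 + 2 ↦ 2·12 + 2|_12 = 26 ⇒ 25
(8) 25|_12 = 2·12 + 1 ↦ 2·13 + 1|_13 = 27 ⇒ 26

14, 16, 18, 20, 21, 22, 23, 24, 25, 26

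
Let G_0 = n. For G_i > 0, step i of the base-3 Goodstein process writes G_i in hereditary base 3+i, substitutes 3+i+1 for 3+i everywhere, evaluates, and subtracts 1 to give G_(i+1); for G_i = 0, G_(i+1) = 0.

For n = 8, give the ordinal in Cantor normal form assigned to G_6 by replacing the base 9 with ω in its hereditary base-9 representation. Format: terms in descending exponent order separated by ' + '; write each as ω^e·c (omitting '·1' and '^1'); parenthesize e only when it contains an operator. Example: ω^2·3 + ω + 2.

ω + 2

8 —HB3→ 2·3 + 2 —bump→ 2·4 + 2 = 10 —(−1)→ 9
9 —HB4→ 2·4 + 1 —bump→ 2·5 + 1 = 11 —(−1)→ 10
10 —HB5→ 2·5 —bump→ 2·6 = 12 —(−1)→ 11
11 —HB6→ 6 + 5 —bump→ 7 + 5 = 12 —(−1)→ 11
11 —HB7→ 7 + 4 —bump→ 8 + 4 = 12 —(−1)→ 11
11 —HB8→ 8 + 3 —bump→ 9 + 3 = 12 —(−1)→ 11
11 —HB9→ 9 + 2 —bump→ 10 + 2 = 12 —(−1)→ 11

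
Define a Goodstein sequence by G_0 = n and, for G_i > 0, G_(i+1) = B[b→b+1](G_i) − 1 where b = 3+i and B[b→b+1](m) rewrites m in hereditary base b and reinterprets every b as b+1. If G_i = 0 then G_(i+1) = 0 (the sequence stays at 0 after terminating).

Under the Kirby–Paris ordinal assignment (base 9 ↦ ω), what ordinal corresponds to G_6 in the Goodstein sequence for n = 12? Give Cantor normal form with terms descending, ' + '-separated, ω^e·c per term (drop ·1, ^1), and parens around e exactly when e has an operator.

ω·7 + 6

G_0=12  [base 3] 3^2 + 3  →[3↦4]→  4^2 + 4 = 20  −1 ⇒ G_1=19
G_1=19  [base 4] 4^2 + 3  →[4↦5]→  5^2 + 3 = 28  −1 ⇒ G_2=27
G_2=27  [base 5] 5^2 + 2  →[5↦6]→  6^2 + 2 = 38  −1 ⇒ G_3=37
G_3=37  [base 6] 6^2 + 1  →[6↦7]→  7^2 + 1 = 50  −1 ⇒ G_4=49
G_4=49  [base 7] 7^2  →[7↦8]→  8^2 = 64  −1 ⇒ G_5=63
G_5=63  [base 8] 7·8 + 7  →[8↦9]→  7·9 + 7 = 70  −1 ⇒ G_6=69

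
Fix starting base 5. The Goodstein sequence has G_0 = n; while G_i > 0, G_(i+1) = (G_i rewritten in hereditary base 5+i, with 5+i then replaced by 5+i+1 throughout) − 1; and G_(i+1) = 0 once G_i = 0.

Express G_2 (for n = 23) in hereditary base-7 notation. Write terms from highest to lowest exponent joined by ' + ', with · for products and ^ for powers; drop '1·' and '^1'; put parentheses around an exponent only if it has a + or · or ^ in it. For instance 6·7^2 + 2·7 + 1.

4·7 + 1

G_0 = 23. HB_5(23) = 4·5 + 3. Bump = 27. G_1 = 26.
G_1 = 26. HB_6(26) = 4·6 + 2. Bump = 30. G_2 = 29.
G_2 = 29. HB_7(29) = 4·7 + 1. Bump = 33. G_3 = 32.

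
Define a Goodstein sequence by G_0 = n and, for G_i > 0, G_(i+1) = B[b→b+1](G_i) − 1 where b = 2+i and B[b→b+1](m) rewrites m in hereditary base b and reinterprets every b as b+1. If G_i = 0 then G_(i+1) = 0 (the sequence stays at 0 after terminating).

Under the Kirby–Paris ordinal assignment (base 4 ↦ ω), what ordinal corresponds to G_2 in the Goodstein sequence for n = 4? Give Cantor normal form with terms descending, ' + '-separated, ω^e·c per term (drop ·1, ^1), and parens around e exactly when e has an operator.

ω^2·2 + ω·2 + 1

base 2: 4 = 2^2; at 3: 3^3 = 27; next = 26
base 3: 26 = 2·3^2 + 2·3 + 2; at 4: 2·4^2 + 2·4 + 2 = 42; next = 41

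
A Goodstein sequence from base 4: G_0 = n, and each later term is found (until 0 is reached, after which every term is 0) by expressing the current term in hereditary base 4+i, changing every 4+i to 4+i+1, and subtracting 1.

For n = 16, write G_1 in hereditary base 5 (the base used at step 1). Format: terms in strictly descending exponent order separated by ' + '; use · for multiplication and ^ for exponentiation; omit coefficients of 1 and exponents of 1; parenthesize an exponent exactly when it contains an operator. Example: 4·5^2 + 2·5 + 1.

4·5 + 4

G_0=16  [base 4] 4^2  →[4↦5]→  5^2 = 25  −1 ⇒ G_1=24
G_1=24  [base 5] 4·5 + 4  →[5↦6]→  4·6 + 4 = 28  −1 ⇒ G_2=27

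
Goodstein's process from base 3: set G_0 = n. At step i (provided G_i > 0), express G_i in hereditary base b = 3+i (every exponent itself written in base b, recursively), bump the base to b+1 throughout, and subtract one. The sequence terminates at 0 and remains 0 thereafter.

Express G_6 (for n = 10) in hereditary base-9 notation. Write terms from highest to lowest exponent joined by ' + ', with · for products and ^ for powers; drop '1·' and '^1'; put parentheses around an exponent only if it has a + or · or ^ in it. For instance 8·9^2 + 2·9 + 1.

G_0=10  [base 3] 3^2 + 1  →[3↦4]→  4^2 + 1 = 17  −1 ⇒ G_1=16
G_1=16  [base 4] 4^2  →[4↦5]→  5^2 = 25  −1 ⇒ G_2=24
G_2=24  [base 5] 4·5 + 4  →[5↦6]→  4·6 + 4 = 28  −1 ⇒ G_3=27
G_3=27  [base 6] 4·6 + 3  →[6↦7]→  4·7 + 3 = 31  −1 ⇒ G_4=30
G_4=30  [base 7] 4·7 + 2  →[7↦8]→  4·8 + 2 = 34  −1 ⇒ G_5=33
G_5=33  [base 8] 4·8 + 1  →[8↦9]→  4·9 + 1 = 37  −1 ⇒ G_6=36
G_6=36  [base 9] 4·9  →[9↦10]→  4·10 = 40  −1 ⇒ G_7=39

4·9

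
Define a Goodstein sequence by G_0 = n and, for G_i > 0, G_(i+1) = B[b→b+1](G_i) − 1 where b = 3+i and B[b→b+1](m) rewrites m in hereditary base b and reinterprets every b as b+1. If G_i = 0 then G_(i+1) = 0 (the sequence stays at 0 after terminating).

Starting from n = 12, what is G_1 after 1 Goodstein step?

i=0: 12 = 3^2 + 3 (b=3); 3→4: 4^2 + 4 = 20; 20−1 = 19
i=1: 19 = 4^2 + 3 (b=4); 4→5: 5^2 + 3 = 28; 28−1 = 27

19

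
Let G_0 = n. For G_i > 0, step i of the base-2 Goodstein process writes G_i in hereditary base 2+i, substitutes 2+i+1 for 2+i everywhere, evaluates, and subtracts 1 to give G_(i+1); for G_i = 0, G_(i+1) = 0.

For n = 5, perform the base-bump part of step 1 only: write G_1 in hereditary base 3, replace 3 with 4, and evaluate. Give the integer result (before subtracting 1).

256

step 0: 5 = 2^2 + 1; sub 3 for 2: 3^3 + 1; = 28; G_1 = 28−1 = 27
step 1: 27 = 3^3; sub 4 for 3: 4^4; = 256; G_2 = 256−1 = 255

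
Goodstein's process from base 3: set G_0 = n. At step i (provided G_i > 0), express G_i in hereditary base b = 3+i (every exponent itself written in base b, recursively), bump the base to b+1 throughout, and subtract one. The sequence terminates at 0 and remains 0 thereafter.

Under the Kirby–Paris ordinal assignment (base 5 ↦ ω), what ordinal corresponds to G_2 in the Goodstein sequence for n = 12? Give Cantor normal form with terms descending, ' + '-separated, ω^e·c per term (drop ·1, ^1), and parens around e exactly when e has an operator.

ω^2 + 2

G_0 = 12. HB_3(12) = 3^2 + 3. Bump = 20. G_1 = 19.
G_1 = 19. HB_4(19) = 4^2 + 3. Bump = 28. G_2 = 27.
G_2 = 27. HB_5(27) = 5^2 + 2. Bump = 38. G_3 = 37.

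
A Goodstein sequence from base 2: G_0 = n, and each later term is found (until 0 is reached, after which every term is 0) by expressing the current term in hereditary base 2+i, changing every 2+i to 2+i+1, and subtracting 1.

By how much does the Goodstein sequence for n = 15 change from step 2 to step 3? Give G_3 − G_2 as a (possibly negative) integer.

17469

[0] 15 ≡ 2^(2 + 1) + 2^2 + 2 + 1 (base 2). Lift 3: 112. −1: 111.
[1] 111 ≡ 3^(3 + 1) + 3^3 + 3 (base 3). Lift 4: 1284. −1: 1283.
[2] 1283 ≡ 4^(4 + 1) + 4^4 + 3 (base 4). Lift 5: 18753. −1: 18752.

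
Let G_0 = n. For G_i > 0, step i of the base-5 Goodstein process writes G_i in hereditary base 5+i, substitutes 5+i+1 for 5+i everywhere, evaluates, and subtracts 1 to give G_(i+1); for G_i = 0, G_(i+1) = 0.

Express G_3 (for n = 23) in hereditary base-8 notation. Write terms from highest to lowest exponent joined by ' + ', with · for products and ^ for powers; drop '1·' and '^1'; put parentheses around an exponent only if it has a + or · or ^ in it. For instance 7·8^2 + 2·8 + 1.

4·8

[0] 23 ≡ 4·5 + 3 (base 5). Lift 6: 27. −1: 26.
[1] 26 ≡ 4·6 + 2 (base 6). Lift 7: 30. −1: 29.
[2] 29 ≡ 4·7 + 1 (base 7). Lift 8: 33. −1: 32.
[3] 32 ≡ 4·8 (base 8). Lift 9: 36. −1: 35.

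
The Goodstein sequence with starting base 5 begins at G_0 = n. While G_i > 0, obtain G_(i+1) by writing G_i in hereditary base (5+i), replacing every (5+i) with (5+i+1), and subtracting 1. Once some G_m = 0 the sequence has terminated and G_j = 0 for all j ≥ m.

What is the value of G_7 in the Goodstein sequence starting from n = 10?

10 —HB5→ 2·5 —bump→ 2·6 = 12 —(−1)→ 11
11 —HB6→ 6 + 5 —bump→ 7 + 5 = 12 —(−1)→ 11
11 —HB7→ 7 + 4 —bump→ 8 + 4 = 12 —(−1)→ 11
11 —HB8→ 8 + 3 —bump→ 9 + 3 = 12 —(−1)→ 11
11 —HB9→ 9 + 2 —bump→ 10 + 2 = 12 —(−1)→ 11
11 —HB10→ 10 + 1 —bump→ 11 + 1 = 12 —(−1)→ 11
11 —HB11→ 11 —bump→ 12 = 12 —(−1)→ 11
11 —HB12→ 11 —bump→ 11 = 11 —(−1)→ 10

11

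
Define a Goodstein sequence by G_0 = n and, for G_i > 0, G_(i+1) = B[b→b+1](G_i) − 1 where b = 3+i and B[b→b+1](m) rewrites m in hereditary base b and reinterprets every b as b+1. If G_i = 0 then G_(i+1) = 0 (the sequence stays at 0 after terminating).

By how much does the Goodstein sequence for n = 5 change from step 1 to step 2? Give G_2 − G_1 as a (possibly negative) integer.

0

G_0=5  [base 3] 3 + 2  →[3↦4]→  4 + 2 = 6  −1 ⇒ G_1=5
G_1=5  [base 4] 4 + 1  →[4↦5]→  5 + 1 = 6  −1 ⇒ G_2=5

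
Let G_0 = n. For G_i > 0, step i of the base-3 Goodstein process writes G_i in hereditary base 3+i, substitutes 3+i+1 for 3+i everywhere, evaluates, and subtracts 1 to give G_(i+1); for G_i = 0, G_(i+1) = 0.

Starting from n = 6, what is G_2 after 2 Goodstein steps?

G_0=6  [base 3] 2·3  →[3↦4]→  2·4 = 8  −1 ⇒ G_1=7
G_1=7  [base 4] 4 + 3  →[4↦5]→  5 + 3 = 8  −1 ⇒ G_2=7
G_2=7  [base 5] 5 + 2  →[5↦6]→  6 + 2 = 8  −1 ⇒ G_3=7

7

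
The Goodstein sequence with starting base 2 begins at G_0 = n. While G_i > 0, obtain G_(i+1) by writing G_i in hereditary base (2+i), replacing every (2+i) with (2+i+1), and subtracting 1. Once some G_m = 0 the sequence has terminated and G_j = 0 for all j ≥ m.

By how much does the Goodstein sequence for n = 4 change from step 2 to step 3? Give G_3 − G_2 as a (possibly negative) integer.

i=0: 4 = 2^2 (b=2); 2→3: 3^3 = 27; 27−1 = 26
i=1: 26 = 2·3^2 + 2·3 + 2 (b=3); 3→4: 2·4^2 + 2·4 + 2 = 42; 42−1 = 41
i=2: 41 = 2·4^2 + 2·4 + 1 (b=4); 4→5: 2·5^2 + 2·5 + 1 = 61; 61−1 = 60

19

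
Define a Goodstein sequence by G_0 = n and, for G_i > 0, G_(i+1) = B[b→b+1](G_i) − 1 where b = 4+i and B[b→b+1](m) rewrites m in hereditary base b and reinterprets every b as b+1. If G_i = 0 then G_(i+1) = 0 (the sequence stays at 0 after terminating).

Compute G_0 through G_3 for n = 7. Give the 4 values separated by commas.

7, 7, 7, 7

i=0: 7 = 4 + 3 (b=4); 4→5: 5 + 3 = 8; 8−1 = 7
i=1: 7 = 5 + 2 (b=5); 5→6: 6 + 2 = 8; 8−1 = 7
i=2: 7 = 6 + 1 (b=6); 6→7: 7 + 1 = 8; 8−1 = 7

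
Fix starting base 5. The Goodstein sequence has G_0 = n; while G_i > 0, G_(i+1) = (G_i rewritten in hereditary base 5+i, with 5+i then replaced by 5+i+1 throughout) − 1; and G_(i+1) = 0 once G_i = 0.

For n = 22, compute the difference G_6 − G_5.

base 5: 22 = 4·5 + 2; at 6: 4·6 + 2 = 26; next = 25
base 6: 25 = 4·6 + 1; at 7: 4·7 + 1 = 29; next = 28
base 7: 28 = 4·7; at 8: 4·8 = 32; next = 31
base 8: 31 = 3·8 + 7; at 9: 3·9 + 7 = 34; next = 33
base 9: 33 = 3·9 + 6; at 10: 3·10 + 6 = 36; next = 35
base 10: 35 = 3·10 + 5; at 11: 3·11 + 5 = 38; next = 37

2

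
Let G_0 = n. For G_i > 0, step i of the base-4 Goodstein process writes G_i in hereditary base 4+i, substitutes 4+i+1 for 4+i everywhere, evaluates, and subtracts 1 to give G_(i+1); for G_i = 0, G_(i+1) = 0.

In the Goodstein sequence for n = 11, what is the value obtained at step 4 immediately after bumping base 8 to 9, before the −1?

G_0 = 11. HB_4(11) = 2·4 + 3. Bump = 13. G_1 = 12.
G_1 = 12. HB_5(12) = 2·5 + 2. Bump = 14. G_2 = 13.
G_2 = 13. HB_6(13) = 2·6 + 1. Bump = 15. G_3 = 14.
G_3 = 14. HB_7(14) = 2·7. Bump = 16. G_4 = 15.

16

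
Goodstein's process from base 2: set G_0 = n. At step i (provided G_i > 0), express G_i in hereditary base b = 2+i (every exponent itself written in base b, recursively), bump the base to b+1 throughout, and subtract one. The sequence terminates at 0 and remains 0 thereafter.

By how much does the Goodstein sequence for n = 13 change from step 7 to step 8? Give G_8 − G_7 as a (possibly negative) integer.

96513216470

(0) 13|_2 = 2^(2 + 1) + 2^2 + 1 ↦ 3^(3 + 1) + 3^3 + 1|_3 = 109 ⇒ 108
(1) 108|_3 = 3^(3 + 1) + 3^3 ↦ 4^(4 + 1) + 4^4|_4 = 1280 ⇒ 1279
(2) 1279|_4 = 4^(4 + 1) + 3·4^3 + 3·4^2 + 3·4 + 3 ↦ 5^(5 + 1) + 3·5^3 + 3·5^2 + 3·5 + 3|_5 = 16093 ⇒ 16092
(3) 16092|_5 = 5^(5 + 1) + 3·5^3 + 3·5^2 + 3·5 + 2 ↦ 6^(6 + 1) + 3·6^3 + 3·6^2 + 3·6 + 2|_6 = 280712 ⇒ 280711
(4) 280711|_6 = 6^(6 + 1) + 3·6^3 + 3·6^2 + 3·6 + 1 ↦ 7^(7 + 1) + 3·7^3 + 3·7^2 + 3·7 + 1|_7 = 5765999 ⇒ 5765998
(5) 5765998|_7 = 7^(7 + 1) + 3·7^3 + 3·7^2 + 3·7 ↦ 8^(8 + 1) + 3·8^3 + 3·8^2 + 3·8|_8 = 134219480 ⇒ 134219479
(6) 134219479|_8 = 8^(8 + 1) + 3·8^3 + 3·8^2 + 2·8 + 7 ↦ 9^(9 + 1) + 3·9^3 + 3·9^2 + 2·9 + 7|_9 = 3486786856 ⇒ 3486786855
(7) 3486786855|_9 = 9^(9 + 1) + 3·9^3 + 3·9^2 + 2·9 + 6 ↦ 10^(10 + 1) + 3·10^3 + 3·10^2 + 2·10 + 6|_10 = 100000003326 ⇒ 100000003325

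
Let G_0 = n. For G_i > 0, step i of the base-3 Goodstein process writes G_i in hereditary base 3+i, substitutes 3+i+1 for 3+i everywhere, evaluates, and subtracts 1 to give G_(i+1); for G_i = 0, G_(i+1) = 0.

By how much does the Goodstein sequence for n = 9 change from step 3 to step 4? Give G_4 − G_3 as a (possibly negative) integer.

2

G_0 = 9. HB_3(9) = 3^2. Bump = 16. G_1 = 15.
G_1 = 15. HB_4(15) = 3·4 + 3. Bump = 18. G_2 = 17.
G_2 = 17. HB_5(17) = 3·5 + 2. Bump = 20. G_3 = 19.
G_3 = 19. HB_6(19) = 3·6 + 1. Bump = 22. G_4 = 21.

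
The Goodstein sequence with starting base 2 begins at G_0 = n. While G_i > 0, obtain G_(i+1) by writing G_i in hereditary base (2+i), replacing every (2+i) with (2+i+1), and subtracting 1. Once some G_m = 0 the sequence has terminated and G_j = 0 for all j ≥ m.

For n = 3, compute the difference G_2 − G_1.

0

[0] 3 ≡ 2 + 1 (base 2). Lift 3: 4. −1: 3.
[1] 3 ≡ 3 (base 3). Lift 4: 4. −1: 3.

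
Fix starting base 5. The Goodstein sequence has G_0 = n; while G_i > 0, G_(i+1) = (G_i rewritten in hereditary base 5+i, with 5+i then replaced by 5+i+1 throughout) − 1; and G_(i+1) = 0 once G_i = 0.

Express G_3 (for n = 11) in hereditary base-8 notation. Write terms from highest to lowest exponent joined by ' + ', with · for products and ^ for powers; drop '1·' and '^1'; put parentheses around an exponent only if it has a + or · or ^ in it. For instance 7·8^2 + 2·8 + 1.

11 —HB5→ 2·5 + 1 —bump→ 2·6 + 1 = 13 —(−1)→ 12
12 —HB6→ 2·6 —bump→ 2·7 = 14 —(−1)→ 13
13 —HB7→ 7 + 6 —bump→ 8 + 6 = 14 —(−1)→ 13

8 + 5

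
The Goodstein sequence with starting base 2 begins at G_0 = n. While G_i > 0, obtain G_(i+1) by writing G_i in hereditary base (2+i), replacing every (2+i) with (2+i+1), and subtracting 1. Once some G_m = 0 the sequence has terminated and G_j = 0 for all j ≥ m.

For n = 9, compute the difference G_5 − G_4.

2331083

i=0: 9 = 2^(2 + 1) + 1 (b=2); 2→3: 3^(3 + 1) + 1 = 82; 82−1 = 81
i=1: 81 = 3^(3 + 1) (b=3); 3→4: 4^(4 + 1) = 1024; 1024−1 = 1023
i=2: 1023 = 3·4^4 + 3·4^3 + 3·4^2 + 3·4 + 3 (b=4); 4→5: 3·5^5 + 3·5^3 + 3·5^2 + 3·5 + 3 = 9843; 9843−1 = 9842
i=3: 9842 = 3·5^5 + 3·5^3 + 3·5^2 + 3·5 + 2 (b=5); 5→6: 3·6^6 + 3·6^3 + 3·6^2 + 3·6 + 2 = 140744; 140744−1 = 140743
i=4: 140743 = 3·6^6 + 3·6^3 + 3·6^2 + 3·6 + 1 (b=6); 6→7: 3·7^7 + 3·7^3 + 3·7^2 + 3·7 + 1 = 2471827; 2471827−1 = 2471826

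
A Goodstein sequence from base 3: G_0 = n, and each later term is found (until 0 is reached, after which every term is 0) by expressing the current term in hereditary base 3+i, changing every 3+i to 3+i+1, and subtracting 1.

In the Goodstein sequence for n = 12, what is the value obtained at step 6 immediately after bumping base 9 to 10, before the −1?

12 —HB3→ 3^2 + 3 —bump→ 4^2 + 4 = 20 —(−1)→ 19
19 —HB4→ 4^2 + 3 —bump→ 5^2 + 3 = 28 —(−1)→ 27
27 —HB5→ 5^2 + 2 —bump→ 6^2 + 2 = 38 —(−1)→ 37
37 —HB6→ 6^2 + 1 —bump→ 7^2 + 1 = 50 —(−1)→ 49
49 —HB7→ 7^2 —bump→ 8^2 = 64 —(−1)→ 63
63 —HB8→ 7·8 + 7 —bump→ 7·9 + 7 = 70 —(−1)→ 69
69 —HB9→ 7·9 + 6 —bump→ 7·10 + 6 = 76 —(−1)→ 75

76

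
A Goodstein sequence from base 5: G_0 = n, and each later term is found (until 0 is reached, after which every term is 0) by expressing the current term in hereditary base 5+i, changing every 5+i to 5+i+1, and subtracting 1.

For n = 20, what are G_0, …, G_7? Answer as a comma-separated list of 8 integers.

20, 23, 25, 27, 29, 31, 33, 35

(0) 20|_5 = 4·5 ↦ 4·6|_6 = 24 ⇒ 23
(1) 23|_6 = 3·6 + 5 ↦ 3·7 + 5|_7 = 26 ⇒ 25
(2) 25|_7 = 3·7 + 4 ↦ 3·8 + 4|_8 = 28 ⇒ 27
(3) 27|_8 = 3·8 + 3 ↦ 3·9 + 3|_9 = 30 ⇒ 29
(4) 29|_9 = 3·9 + 2 ↦ 3·10 + 2|_10 = 32 ⇒ 31
(5) 31|_10 = 3·10 + 1 ↦ 3·11 + 1|_11 = 34 ⇒ 33
(6) 33|_11 = 3·11 ↦ 3·12|_12 = 36 ⇒ 35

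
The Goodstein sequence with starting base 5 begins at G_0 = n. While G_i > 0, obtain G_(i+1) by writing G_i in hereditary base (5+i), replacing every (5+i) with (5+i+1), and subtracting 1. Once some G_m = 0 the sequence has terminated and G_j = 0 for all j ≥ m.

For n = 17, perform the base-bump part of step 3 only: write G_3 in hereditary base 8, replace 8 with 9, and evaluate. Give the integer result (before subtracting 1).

G_0=17  [base 5] 3·5 + 2  →[5↦6]→  3·6 + 2 = 20  −1 ⇒ G_1=19
G_1=19  [base 6] 3·6 + 1  →[6↦7]→  3·7 + 1 = 22  −1 ⇒ G_2=21
G_2=21  [base 7] 3·7  →[7↦8]→  3·8 = 24  −1 ⇒ G_3=23
G_3=23  [base 8] 2·8 + 7  →[8↦9]→  2·9 + 7 = 25  −1 ⇒ G_4=24

25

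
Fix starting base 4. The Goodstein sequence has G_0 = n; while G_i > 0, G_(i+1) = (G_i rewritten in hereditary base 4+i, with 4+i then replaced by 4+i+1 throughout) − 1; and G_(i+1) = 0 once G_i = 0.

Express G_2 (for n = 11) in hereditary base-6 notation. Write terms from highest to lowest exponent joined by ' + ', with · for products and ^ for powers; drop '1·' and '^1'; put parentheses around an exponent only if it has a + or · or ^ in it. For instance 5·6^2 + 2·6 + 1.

2·6 + 1

i=0: 11 = 2·4 + 3 (b=4); 4→5: 2·5 + 3 = 13; 13−1 = 12
i=1: 12 = 2·5 + 2 (b=5); 5→6: 2·6 + 2 = 14; 14−1 = 13
i=2: 13 = 2·6 + 1 (b=6); 6→7: 2·7 + 1 = 15; 15−1 = 14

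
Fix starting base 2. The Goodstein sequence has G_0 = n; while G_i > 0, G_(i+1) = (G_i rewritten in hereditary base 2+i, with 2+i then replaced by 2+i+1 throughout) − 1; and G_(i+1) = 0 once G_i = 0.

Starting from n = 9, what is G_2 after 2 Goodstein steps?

1023

base 2: 9 = 2^(2 + 1) + 1; at 3: 3^(3 + 1) + 1 = 82; next = 81
base 3: 81 = 3^(3 + 1); at 4: 4^(4 + 1) = 1024; next = 1023
base 4: 1023 = 3·4^4 + 3·4^3 + 3·4^2 + 3·4 + 3; at 5: 3·5^5 + 3·5^3 + 3·5^2 + 3·5 + 3 = 9843; next = 9842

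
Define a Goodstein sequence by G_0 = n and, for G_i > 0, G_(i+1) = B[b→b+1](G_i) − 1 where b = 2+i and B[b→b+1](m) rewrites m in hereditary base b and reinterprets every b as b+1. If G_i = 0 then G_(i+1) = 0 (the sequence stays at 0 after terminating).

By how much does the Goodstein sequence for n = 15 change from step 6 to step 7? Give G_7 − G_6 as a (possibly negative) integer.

3373455337

G_0 = 15. HB_2(15) = 2^(2 + 1) + 2^2 + 2 + 1. Bump = 112. G_1 = 111.
G_1 = 111. HB_3(111) = 3^(3 + 1) + 3^3 + 3. Bump = 1284. G_2 = 1283.
G_2 = 1283. HB_4(1283) = 4^(4 + 1) + 4^4 + 3. Bump = 18753. G_3 = 18752.
G_3 = 18752. HB_5(18752) = 5^(5 + 1) + 5^5 + 2. Bump = 326594. G_4 = 326593.
G_4 = 326593. HB_6(326593) = 6^(6 + 1) + 6^6 + 1. Bump = 6588345. G_5 = 6588344.
G_5 = 6588344. HB_7(6588344) = 7^(7 + 1) + 7^7. Bump = 150994944. G_6 = 150994943.
G_6 = 150994943. HB_8(150994943) = 8^(8 + 1) + 7·8^7 + 7·8^6 + 7·8^5 + 7·8^4 + 7·8^3 + 7·8^2 + 7·8 + 7. Bump = 3524450281. G_7 = 3524450280.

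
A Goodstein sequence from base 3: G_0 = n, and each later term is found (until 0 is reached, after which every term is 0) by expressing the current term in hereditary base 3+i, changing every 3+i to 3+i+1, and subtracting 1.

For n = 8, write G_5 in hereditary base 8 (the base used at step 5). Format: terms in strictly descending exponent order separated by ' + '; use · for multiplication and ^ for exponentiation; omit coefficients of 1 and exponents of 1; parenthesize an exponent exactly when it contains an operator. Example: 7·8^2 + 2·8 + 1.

8 + 3

8 —HB3→ 2·3 + 2 —bump→ 2·4 + 2 = 10 —(−1)→ 9
9 —HB4→ 2·4 + 1 —bump→ 2·5 + 1 = 11 —(−1)→ 10
10 —HB5→ 2·5 —bump→ 2·6 = 12 —(−1)→ 11
11 —HB6→ 6 + 5 —bump→ 7 + 5 = 12 —(−1)→ 11
11 —HB7→ 7 + 4 —bump→ 8 + 4 = 12 —(−1)→ 11
11 —HB8→ 8 + 3 —bump→ 9 + 3 = 12 —(−1)→ 11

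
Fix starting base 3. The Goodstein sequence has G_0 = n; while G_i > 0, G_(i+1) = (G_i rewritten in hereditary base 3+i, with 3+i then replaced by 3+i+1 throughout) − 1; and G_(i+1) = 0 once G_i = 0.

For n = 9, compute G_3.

G_0 = 9. HB_3(9) = 3^2. Bump = 16. G_1 = 15.
G_1 = 15. HB_4(15) = 3·4 + 3. Bump = 18. G_2 = 17.
G_2 = 17. HB_5(17) = 3·5 + 2. Bump = 20. G_3 = 19.
G_3 = 19. HB_6(19) = 3·6 + 1. Bump = 22. G_4 = 21.

19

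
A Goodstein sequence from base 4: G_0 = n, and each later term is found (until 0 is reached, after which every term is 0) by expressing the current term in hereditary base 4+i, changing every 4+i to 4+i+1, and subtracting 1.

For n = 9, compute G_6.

G_0=9  [base 4] 2·4 + 1  →[4↦5]→  2·5 + 1 = 11  −1 ⇒ G_1=10
G_1=10  [base 5] 2·5  →[5↦6]→  2·6 = 12  −1 ⇒ G_2=11
G_2=11  [base 6] 6 + 5  →[6↦7]→  7 + 5 = 12  −1 ⇒ G_3=11
G_3=11  [base 7] 7 + 4  →[7↦8]→  8 + 4 = 12  −1 ⇒ G_4=11
G_4=11  [base 8] 8 + 3  →[8↦9]→  9 + 3 = 12  −1 ⇒ G_5=11
G_5=11  [base 9] 9 + 2  →[9↦10]→  10 + 2 = 12  −1 ⇒ G_6=11
G_6=11  [base 10] 10 + 1  →[10↦11]→  11 + 1 = 12  −1 ⇒ G_7=11

11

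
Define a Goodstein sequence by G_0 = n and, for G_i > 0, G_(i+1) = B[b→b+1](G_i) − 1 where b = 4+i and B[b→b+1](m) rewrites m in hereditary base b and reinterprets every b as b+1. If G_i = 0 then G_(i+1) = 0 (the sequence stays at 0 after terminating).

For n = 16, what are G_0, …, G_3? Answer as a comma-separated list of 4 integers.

16, 24, 27, 30

G_0 = 16. HB_4(16) = 4^2. Bump = 25. G_1 = 24.
G_1 = 24. HB_5(24) = 4·5 + 4. Bump = 28. G_2 = 27.
G_2 = 27. HB_6(27) = 4·6 + 3. Bump = 31. G_3 = 30.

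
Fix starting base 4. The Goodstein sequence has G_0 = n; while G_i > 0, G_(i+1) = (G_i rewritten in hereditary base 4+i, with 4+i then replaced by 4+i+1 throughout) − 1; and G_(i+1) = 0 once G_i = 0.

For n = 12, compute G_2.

15

(0) 12|_4 = 3·4 ↦ 3·5|_5 = 15 ⇒ 14
(1) 14|_5 = 2·5 + 4 ↦ 2·6 + 4|_6 = 16 ⇒ 15
(2) 15|_6 = 2·6 + 3 ↦ 2·7 + 3|_7 = 17 ⇒ 16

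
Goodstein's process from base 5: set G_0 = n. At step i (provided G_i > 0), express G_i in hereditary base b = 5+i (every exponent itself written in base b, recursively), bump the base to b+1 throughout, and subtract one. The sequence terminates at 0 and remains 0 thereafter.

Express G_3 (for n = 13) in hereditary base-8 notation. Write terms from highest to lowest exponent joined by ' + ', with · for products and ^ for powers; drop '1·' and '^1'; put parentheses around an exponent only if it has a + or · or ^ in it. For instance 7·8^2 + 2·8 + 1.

[0] 13 ≡ 2·5 + 3 (base 5). Lift 6: 15. −1: 14.
[1] 14 ≡ 2·6 + 2 (base 6). Lift 7: 16. −1: 15.
[2] 15 ≡ 2·7 + 1 (base 7). Lift 8: 17. −1: 16.

2·8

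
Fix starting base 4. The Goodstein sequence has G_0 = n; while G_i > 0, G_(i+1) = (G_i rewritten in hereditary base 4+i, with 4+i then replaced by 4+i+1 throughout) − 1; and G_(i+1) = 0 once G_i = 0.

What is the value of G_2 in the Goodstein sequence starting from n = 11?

[0] 11 ≡ 2·4 + 3 (base 4). Lift 5: 13. −1: 12.
[1] 12 ≡ 2·5 + 2 (base 5). Lift 6: 14. −1: 13.
[2] 13 ≡ 2·6 + 1 (base 6). Lift 7: 15. −1: 14.

13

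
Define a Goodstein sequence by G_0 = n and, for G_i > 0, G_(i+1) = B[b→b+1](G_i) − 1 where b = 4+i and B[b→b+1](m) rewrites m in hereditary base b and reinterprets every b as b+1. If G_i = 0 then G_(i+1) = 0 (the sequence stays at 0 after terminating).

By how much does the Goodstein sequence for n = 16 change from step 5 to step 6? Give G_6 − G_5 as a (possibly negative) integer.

3

step 0: 16 = 4^2; sub 5 for 4: 5^2; = 25; G_1 = 25−1 = 24
step 1: 24 = 4·5 + 4; sub 6 for 5: 4·6 + 4; = 28; G_2 = 28−1 = 27
step 2: 27 = 4·6 + 3; sub 7 for 6: 4·7 + 3; = 31; G_3 = 31−1 = 30
step 3: 30 = 4·7 + 2; sub 8 for 7: 4·8 + 2; = 34; G_4 = 34−1 = 33
step 4: 33 = 4·8 + 1; sub 9 for 8: 4·9 + 1; = 37; G_5 = 37−1 = 36
step 5: 36 = 4·9; sub 10 for 9: 4·10; = 40; G_6 = 40−1 = 39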